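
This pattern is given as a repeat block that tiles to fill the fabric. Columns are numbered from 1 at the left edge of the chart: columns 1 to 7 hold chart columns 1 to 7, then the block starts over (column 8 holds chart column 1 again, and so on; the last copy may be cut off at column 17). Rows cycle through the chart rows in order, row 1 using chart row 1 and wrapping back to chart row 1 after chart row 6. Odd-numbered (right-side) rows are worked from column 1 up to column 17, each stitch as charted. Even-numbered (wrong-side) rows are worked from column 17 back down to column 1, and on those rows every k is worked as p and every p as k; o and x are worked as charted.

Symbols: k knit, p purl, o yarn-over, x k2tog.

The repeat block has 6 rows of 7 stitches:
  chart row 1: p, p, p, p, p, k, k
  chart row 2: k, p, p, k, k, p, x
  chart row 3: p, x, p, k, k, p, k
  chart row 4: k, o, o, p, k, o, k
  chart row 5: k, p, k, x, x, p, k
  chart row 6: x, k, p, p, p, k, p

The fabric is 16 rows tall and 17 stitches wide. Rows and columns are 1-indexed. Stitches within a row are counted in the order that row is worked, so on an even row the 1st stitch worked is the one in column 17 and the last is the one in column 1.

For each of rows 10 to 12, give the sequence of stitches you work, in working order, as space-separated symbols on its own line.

Rows as worked:
o o p p o p k o o p p o p k o o p
k p k x x p k k p k x x p k k p k
k p x k p k k k p x k p k k k p x

Derivation:
Row 10: chart row 4, WS - tiled (columns 1-17): k o o p k o k k o o p k o k k o o; work from column 17 back to 1 with k<->p swapped.
Row 11: chart row 5, RS - tile across columns 1-17 and work as-is.
Row 12: chart row 6, WS - tiled (columns 1-17): x k p p p k p x k p p p k p x k p; work from column 17 back to 1 with k<->p swapped.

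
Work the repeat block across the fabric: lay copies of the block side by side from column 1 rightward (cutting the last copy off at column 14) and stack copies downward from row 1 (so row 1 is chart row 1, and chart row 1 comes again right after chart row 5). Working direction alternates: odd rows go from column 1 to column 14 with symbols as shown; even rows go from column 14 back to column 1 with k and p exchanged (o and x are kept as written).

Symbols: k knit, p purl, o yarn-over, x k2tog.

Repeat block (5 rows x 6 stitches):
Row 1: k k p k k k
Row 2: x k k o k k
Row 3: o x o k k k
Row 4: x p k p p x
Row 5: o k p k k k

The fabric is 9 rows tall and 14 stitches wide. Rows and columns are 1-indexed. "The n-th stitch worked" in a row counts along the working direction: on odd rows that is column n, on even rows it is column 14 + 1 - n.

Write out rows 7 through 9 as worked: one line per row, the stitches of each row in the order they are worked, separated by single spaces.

Row 7: chart row 2, RS - tile across columns 1-14 and work as-is.
Row 8: chart row 3, WS - tiled (columns 1-14): o x o k k k o x o k k k o x; work from column 14 back to 1 with k<->p swapped.
Row 9: chart row 4, RS - tile across columns 1-14 and work as-is.

Result:
x k k o k k x k k o k k x k
x o p p p o x o p p p o x o
x p k p p x x p k p p x x p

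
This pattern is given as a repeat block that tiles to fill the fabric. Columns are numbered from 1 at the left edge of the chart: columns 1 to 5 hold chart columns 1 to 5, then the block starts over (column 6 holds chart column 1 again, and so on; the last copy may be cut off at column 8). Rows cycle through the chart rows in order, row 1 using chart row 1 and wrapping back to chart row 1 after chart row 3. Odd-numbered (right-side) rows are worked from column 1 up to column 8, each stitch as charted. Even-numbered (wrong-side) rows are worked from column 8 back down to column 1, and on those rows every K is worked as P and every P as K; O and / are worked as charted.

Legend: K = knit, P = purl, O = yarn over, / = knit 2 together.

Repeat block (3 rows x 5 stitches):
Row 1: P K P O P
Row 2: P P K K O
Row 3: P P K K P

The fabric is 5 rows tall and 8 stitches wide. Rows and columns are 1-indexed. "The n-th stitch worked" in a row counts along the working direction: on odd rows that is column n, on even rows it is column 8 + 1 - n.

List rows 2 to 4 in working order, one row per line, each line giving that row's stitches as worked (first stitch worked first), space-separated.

Row 2: chart row 2, WS - tiled (columns 1-8): P P K K O P P K; work from column 8 back to 1 with K<->P swapped.
Row 3: chart row 3, RS - tile across columns 1-8 and work as-is.
Row 4: chart row 1, WS - tiled (columns 1-8): P K P O P P K P; work from column 8 back to 1 with K<->P swapped.

Result:
P K K O P P K K
P P K K P P P K
K P K K O K P K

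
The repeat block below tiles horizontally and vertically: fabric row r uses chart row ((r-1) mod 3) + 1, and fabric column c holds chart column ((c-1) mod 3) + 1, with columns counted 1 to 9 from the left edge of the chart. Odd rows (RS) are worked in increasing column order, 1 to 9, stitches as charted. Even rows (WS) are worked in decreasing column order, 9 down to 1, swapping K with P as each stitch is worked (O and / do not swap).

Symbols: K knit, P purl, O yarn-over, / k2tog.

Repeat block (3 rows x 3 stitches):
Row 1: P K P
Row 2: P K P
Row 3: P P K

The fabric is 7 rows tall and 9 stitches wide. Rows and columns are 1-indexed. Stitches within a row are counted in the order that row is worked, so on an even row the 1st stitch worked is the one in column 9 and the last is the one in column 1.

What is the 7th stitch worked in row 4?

Result:
K

Derivation:
For row 4: chart row = ((4-1) mod 3) + 1 = 1; this is a WS (even) row.
Chart row 1 tiled across columns 1-9: P K P P K P P K P
WS row: flip the tiled sequence (start at column 9) and apply K<->P; O and / stay.
Row 4 as worked: K P K K P K K P K
Counting 7 along the worked row gives K.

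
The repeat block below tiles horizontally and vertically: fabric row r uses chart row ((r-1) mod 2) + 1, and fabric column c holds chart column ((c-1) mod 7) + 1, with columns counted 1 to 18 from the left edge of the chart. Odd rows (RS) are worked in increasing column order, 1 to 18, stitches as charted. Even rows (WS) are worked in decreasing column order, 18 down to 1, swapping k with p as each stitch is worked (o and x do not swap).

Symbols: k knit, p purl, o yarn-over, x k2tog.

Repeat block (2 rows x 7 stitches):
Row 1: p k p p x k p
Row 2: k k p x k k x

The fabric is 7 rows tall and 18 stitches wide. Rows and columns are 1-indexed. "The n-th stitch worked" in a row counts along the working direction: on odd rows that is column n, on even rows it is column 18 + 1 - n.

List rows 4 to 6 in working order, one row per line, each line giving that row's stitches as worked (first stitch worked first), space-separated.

Row 4: chart row 2, WS - tiled (columns 1-18): k k p x k k x k k p x k k x k k p x; work from column 18 back to 1 with k<->p swapped.
Row 5: chart row 1, RS - tile across columns 1-18 and work as-is.
Row 6: chart row 2, WS - tiled (columns 1-18): k k p x k k x k k p x k k x k k p x; work from column 18 back to 1 with k<->p swapped.

== ROWS AS WORKED ==
x k p p x p p x k p p x p p x k p p
p k p p x k p p k p p x k p p k p p
x k p p x p p x k p p x p p x k p p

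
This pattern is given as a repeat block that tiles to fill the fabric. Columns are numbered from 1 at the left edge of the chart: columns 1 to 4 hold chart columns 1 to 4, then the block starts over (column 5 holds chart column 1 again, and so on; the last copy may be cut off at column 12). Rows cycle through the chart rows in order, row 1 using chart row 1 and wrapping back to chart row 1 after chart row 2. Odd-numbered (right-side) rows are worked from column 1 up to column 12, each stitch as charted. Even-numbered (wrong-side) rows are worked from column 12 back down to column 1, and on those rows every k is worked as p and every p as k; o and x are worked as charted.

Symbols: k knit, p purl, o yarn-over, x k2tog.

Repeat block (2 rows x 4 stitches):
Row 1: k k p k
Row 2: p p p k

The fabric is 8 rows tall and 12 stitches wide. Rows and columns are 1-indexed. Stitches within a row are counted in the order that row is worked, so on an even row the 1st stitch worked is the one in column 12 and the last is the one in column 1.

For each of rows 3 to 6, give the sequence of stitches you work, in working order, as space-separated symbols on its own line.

== ROWS AS WORKED ==
k k p k k k p k k k p k
p k k k p k k k p k k k
k k p k k k p k k k p k
p k k k p k k k p k k k

Derivation:
Row 3: chart row 1, RS - tile across columns 1-12 and work as-is.
Row 4: chart row 2, WS - tiled (columns 1-12): p p p k p p p k p p p k; work from column 12 back to 1 with k<->p swapped.
Row 5: chart row 1, RS - tile across columns 1-12 and work as-is.
Row 6: chart row 2, WS - tiled (columns 1-12): p p p k p p p k p p p k; work from column 12 back to 1 with k<->p swapped.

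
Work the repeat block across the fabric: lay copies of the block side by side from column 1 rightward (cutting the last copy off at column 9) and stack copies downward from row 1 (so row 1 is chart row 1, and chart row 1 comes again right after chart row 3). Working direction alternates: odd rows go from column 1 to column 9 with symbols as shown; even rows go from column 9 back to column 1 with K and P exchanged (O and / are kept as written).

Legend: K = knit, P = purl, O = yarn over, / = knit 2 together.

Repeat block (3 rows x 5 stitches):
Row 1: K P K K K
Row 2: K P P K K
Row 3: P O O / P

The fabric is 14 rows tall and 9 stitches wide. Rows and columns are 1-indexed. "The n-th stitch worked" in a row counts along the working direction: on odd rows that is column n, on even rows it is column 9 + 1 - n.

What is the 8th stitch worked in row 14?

Row 14: (14-1) mod 3 = 1, so use chart row 2. Even row -> WS.
Chart row 2 tiled across columns 1-9: K P P K K K P P K
WS: work from column 9 back to column 1 (reverse the tiled row), swapping K<->P (O and / unchanged).
Row 14 as worked: P K K P P P K K P
The 8th stitch worked is K.

Result:
K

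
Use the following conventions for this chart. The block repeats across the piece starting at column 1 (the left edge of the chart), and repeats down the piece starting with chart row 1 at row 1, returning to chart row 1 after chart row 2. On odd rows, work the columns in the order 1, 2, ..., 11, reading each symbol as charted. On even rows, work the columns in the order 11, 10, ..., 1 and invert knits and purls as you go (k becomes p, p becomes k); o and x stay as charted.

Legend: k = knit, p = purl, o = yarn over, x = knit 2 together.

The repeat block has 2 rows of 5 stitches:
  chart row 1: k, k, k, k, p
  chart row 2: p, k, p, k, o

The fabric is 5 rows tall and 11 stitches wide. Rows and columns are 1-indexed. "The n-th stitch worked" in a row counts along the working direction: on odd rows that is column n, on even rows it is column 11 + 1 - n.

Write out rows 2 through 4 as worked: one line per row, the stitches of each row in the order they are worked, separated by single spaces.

Row 2: chart row 2, WS - tiled (columns 1-11): p k p k o p k p k o p; work from column 11 back to 1 with k<->p swapped.
Row 3: chart row 1, RS - tile across columns 1-11 and work as-is.
Row 4: chart row 2, WS - tiled (columns 1-11): p k p k o p k p k o p; work from column 11 back to 1 with k<->p swapped.

Rows as worked:
k o p k p k o p k p k
k k k k p k k k k p k
k o p k p k o p k p k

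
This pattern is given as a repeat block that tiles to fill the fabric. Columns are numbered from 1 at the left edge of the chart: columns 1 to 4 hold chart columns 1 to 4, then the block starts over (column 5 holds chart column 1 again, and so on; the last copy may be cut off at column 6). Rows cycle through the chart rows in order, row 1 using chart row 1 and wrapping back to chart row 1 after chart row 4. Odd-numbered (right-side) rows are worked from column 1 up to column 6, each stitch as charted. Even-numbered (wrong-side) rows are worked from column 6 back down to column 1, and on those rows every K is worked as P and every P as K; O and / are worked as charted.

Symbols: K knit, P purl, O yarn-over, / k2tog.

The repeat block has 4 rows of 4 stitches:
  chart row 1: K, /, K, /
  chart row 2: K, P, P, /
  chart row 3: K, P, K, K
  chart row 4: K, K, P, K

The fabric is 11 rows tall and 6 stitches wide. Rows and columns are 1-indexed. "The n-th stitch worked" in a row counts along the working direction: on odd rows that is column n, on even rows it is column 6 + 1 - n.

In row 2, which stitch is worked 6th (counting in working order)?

Result:
P

Derivation:
Row 2: (2-1) mod 4 = 1, so use chart row 2. Even row -> WS.
Chart row 2 tiled across columns 1-6: K P P / K P
WS row: flip the tiled sequence (start at column 6) and apply K<->P; O and / stay.
Row 2 as worked: K P / K K P
Stitch 6 in working order -> P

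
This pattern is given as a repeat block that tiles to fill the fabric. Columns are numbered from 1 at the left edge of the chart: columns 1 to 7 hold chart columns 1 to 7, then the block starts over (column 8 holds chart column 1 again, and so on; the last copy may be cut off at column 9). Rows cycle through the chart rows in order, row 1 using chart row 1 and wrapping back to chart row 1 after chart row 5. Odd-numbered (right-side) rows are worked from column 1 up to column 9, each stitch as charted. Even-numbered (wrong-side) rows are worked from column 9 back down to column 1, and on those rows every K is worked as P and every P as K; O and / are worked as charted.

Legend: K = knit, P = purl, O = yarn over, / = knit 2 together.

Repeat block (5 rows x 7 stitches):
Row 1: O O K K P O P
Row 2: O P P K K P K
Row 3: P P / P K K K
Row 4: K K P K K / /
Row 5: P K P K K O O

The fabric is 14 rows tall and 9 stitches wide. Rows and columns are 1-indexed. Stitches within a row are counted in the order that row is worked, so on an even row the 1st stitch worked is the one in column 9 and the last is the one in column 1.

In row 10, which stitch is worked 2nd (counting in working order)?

For row 10: chart row = ((10-1) mod 5) + 1 = 5; this is a WS (even) row.
Chart row 5 tiled across columns 1-9: P K P K K O O P K
WS row: flip the tiled sequence (start at column 9) and apply K<->P; O and / stay.
Row 10 as worked: P K O O P P K P K
The 2nd stitch worked is K.

Stitch:
K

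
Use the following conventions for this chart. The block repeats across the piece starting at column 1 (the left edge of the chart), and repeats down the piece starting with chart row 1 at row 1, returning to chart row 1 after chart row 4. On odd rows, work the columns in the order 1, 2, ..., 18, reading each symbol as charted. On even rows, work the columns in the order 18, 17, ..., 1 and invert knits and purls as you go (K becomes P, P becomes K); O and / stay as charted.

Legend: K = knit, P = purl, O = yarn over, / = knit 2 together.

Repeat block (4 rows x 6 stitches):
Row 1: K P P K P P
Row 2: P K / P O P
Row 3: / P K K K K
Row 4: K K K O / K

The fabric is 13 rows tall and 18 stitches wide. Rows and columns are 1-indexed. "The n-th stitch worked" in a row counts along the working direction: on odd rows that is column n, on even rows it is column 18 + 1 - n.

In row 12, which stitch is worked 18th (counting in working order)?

Result:
P

Derivation:
Row 12: (12-1) mod 4 = 3, so use chart row 4. Even row -> WS.
Chart row 4 tiled across columns 1-18: K K K O / K K K K O / K K K K O / K
WS: work from column 18 back to column 1 (reverse the tiled row), swapping K<->P (O and / unchanged).
Row 12 as worked: P / O P P P P / O P P P P / O P P P
Counting 18 along the worked row gives P.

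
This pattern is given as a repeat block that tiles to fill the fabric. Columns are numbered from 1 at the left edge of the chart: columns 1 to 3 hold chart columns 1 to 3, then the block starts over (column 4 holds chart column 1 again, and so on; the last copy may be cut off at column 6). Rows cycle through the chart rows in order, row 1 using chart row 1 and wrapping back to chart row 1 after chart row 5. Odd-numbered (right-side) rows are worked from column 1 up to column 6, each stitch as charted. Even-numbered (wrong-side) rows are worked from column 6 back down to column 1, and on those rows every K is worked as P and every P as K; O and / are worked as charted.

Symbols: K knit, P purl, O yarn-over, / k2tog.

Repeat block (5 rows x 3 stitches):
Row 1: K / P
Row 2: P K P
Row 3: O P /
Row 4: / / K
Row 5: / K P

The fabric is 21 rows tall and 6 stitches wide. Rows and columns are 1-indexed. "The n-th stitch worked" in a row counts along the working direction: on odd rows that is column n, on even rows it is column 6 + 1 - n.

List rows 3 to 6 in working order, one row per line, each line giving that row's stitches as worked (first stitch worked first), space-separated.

Rows as worked:
O P / O P /
P / / P / /
/ K P / K P
K / P K / P

Derivation:
Row 3: chart row 3, RS - tile across columns 1-6 and work as-is.
Row 4: chart row 4, WS - tiled (columns 1-6): / / K / / K; work from column 6 back to 1 with K<->P swapped.
Row 5: chart row 5, RS - tile across columns 1-6 and work as-is.
Row 6: chart row 1, WS - tiled (columns 1-6): K / P K / P; work from column 6 back to 1 with K<->P swapped.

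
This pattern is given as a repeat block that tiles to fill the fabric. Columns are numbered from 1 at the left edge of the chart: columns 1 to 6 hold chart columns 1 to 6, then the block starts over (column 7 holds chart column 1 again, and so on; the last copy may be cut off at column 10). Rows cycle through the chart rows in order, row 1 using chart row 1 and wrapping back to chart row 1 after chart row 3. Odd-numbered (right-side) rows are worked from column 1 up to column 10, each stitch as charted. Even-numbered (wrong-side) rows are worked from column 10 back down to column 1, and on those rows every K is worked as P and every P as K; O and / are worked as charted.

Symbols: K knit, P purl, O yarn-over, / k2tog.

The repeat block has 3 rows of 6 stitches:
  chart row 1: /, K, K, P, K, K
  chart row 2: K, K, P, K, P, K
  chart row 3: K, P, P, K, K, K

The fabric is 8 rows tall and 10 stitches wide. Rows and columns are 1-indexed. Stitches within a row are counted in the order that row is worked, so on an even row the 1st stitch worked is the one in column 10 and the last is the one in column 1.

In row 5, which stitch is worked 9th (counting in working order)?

Row 5 uses chart row ((5-1) mod 3)+1 = 2. Row 5 is odd, so RS.
Chart row 2 tiled across columns 1-10: K K P K P K K K P K
RS: work column 1 to column 10, symbols as charted — the tiled row is the row as worked.
Stitch 9 in working order -> P

Result:
P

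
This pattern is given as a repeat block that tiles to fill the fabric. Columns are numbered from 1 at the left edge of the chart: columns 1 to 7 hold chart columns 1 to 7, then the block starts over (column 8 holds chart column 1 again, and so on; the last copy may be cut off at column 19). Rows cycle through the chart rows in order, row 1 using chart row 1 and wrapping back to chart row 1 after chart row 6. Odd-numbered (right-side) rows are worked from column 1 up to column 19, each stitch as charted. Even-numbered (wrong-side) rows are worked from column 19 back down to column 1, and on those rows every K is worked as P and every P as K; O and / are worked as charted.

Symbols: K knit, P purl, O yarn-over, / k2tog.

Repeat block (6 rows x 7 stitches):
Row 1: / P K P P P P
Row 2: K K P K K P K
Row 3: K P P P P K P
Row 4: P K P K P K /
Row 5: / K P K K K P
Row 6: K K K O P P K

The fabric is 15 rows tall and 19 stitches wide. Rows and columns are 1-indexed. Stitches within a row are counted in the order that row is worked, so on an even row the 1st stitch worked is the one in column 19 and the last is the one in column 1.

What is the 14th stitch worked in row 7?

Row 7: (7-1) mod 6 = 0, so use chart row 1. Odd row -> RS.
Chart row 1 tiled across columns 1-19: / P K P P P P / P K P P P P / P K P P
RS row: no reversal, no swap; stitch n worked = column n.
Stitch 14 in working order -> P

== STITCH ==
P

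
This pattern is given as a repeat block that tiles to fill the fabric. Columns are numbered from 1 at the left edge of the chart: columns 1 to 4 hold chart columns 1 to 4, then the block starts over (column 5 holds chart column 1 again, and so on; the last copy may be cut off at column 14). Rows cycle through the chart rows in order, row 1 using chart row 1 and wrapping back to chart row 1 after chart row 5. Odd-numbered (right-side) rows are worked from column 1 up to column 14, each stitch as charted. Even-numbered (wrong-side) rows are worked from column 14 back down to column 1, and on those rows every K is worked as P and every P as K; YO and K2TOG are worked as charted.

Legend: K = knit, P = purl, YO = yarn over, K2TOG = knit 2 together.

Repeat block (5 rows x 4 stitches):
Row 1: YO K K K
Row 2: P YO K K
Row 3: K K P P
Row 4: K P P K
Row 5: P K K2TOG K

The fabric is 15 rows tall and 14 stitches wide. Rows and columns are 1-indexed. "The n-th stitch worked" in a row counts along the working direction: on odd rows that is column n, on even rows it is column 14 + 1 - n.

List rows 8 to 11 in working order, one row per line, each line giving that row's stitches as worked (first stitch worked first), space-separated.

== ROWS AS WORKED ==
P P K K P P K K P P K K P P
K P P K K P P K K P P K K P
P K P K2TOG P K P K2TOG P K P K2TOG P K
YO K K K YO K K K YO K K K YO K

Derivation:
Row 8: chart row 3, WS - tiled (columns 1-14): K K P P K K P P K K P P K K; work from column 14 back to 1 with K<->P swapped.
Row 9: chart row 4, RS - tile across columns 1-14 and work as-is.
Row 10: chart row 5, WS - tiled (columns 1-14): P K K2TOG K P K K2TOG K P K K2TOG K P K; work from column 14 back to 1 with K<->P swapped.
Row 11: chart row 1, RS - tile across columns 1-14 and work as-is.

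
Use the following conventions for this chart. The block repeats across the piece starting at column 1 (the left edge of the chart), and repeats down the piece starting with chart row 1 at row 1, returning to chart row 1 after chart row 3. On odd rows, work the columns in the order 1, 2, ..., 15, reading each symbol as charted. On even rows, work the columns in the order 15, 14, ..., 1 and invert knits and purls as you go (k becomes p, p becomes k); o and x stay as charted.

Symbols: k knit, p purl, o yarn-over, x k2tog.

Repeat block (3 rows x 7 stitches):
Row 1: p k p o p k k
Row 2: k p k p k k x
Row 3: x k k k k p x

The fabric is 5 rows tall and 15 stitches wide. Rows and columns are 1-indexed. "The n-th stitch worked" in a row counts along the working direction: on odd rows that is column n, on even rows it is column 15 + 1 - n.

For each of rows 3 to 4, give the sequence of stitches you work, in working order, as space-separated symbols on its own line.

Row 3: chart row 3, RS - tile across columns 1-15 and work as-is.
Row 4: chart row 1, WS - tiled (columns 1-15): p k p o p k k p k p o p k k p; work from column 15 back to 1 with k<->p swapped.

== ROWS AS WORKED ==
x k k k k p x x k k k k p x x
k p p k o k p k p p k o k p k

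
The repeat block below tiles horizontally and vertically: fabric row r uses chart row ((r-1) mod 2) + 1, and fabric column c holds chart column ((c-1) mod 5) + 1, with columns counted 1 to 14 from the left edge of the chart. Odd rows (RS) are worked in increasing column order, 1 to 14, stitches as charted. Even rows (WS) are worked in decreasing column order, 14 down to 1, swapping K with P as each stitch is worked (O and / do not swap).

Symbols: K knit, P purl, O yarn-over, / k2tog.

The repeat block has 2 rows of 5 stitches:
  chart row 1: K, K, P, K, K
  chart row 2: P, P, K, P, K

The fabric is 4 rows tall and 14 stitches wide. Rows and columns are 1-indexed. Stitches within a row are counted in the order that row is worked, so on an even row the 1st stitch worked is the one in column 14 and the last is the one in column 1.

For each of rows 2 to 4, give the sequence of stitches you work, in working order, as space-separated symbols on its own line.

== ROWS AS WORKED ==
K P K K P K P K K P K P K K
K K P K K K K P K K K K P K
K P K K P K P K K P K P K K

Derivation:
Row 2: chart row 2, WS - tiled (columns 1-14): P P K P K P P K P K P P K P; work from column 14 back to 1 with K<->P swapped.
Row 3: chart row 1, RS - tile across columns 1-14 and work as-is.
Row 4: chart row 2, WS - tiled (columns 1-14): P P K P K P P K P K P P K P; work from column 14 back to 1 with K<->P swapped.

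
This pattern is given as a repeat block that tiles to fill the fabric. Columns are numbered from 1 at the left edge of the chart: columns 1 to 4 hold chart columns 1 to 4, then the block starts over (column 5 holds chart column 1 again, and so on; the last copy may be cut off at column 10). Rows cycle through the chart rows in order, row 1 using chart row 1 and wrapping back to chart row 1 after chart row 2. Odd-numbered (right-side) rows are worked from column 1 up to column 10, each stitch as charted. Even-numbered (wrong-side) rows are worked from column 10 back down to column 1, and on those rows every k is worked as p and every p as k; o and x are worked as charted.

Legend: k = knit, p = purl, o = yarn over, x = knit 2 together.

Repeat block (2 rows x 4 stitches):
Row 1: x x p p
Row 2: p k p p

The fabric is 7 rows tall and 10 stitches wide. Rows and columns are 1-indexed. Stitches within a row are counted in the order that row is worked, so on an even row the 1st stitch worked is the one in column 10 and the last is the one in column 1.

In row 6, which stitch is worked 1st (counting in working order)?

Row 6: (6-1) mod 2 = 1, so use chart row 2. Even row -> WS.
Chart row 2 tiled across columns 1-10: p k p p p k p p p k
WS row: flip the tiled sequence (start at column 10) and apply k<->p; o and x stay.
Row 6 as worked: p k k k p k k k p k
The 1st stitch worked is p.

== STITCH ==
p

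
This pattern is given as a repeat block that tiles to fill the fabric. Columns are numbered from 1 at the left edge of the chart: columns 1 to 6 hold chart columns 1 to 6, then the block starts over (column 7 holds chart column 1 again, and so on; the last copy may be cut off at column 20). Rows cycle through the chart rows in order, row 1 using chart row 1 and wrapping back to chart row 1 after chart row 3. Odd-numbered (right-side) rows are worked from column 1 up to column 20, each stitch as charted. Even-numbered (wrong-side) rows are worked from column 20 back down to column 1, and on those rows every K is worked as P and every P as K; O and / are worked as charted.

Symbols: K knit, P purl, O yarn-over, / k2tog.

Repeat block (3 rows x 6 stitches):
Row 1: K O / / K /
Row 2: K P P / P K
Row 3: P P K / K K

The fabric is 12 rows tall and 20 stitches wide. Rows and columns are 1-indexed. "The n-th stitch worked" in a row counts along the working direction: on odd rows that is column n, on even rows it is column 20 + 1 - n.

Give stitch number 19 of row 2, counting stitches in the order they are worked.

Stitch:
K

Derivation:
For row 2: chart row = ((2-1) mod 3) + 1 = 2; this is a WS (even) row.
Chart row 2 tiled across columns 1-20: K P P / P K K P P / P K K P P / P K K P
Wrong side: read the tiled row from column 20 down to 1 and exchange K with P (leave O, /).
Row 2 as worked: K P P K / K K P P K / K K P P K / K K P
The 19th stitch worked is K.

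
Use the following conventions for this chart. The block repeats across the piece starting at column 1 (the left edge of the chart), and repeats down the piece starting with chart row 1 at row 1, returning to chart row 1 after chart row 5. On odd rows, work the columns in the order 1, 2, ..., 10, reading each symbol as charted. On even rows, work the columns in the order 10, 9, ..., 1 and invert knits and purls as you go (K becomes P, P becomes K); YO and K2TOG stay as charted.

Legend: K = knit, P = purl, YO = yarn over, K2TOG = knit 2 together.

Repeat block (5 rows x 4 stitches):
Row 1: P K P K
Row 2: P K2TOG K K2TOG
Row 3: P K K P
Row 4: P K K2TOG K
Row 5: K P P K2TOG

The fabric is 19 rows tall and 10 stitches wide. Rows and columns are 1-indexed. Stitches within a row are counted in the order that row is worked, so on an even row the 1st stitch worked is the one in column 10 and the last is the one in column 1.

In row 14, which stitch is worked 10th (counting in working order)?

== STITCH ==
K

Derivation:
For row 14: chart row = ((14-1) mod 5) + 1 = 4; this is a WS (even) row.
Chart row 4 tiled across columns 1-10: P K K2TOG K P K K2TOG K P K
Wrong side: read the tiled row from column 10 down to 1 and exchange K with P (leave YO, K2TOG).
Row 14 as worked: P K P K2TOG P K P K2TOG P K
The 10th stitch worked is K.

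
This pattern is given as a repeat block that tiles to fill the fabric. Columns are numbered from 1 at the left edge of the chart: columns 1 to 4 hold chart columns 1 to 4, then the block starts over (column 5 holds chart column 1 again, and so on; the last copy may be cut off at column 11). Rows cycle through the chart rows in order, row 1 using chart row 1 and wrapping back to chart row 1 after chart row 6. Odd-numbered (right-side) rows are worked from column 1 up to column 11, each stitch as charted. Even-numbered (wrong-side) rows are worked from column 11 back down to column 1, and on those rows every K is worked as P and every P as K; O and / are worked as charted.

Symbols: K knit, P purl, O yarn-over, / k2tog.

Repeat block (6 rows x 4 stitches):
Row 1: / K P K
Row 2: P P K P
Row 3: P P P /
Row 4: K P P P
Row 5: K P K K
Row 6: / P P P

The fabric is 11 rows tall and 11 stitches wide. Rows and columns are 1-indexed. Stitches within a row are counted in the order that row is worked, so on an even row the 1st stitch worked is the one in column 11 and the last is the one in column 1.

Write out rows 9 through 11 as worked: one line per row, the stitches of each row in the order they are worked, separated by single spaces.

Row 9: chart row 3, RS - tile across columns 1-11 and work as-is.
Row 10: chart row 4, WS - tiled (columns 1-11): K P P P K P P P K P P; work from column 11 back to 1 with K<->P swapped.
Row 11: chart row 5, RS - tile across columns 1-11 and work as-is.

Rows as worked:
P P P / P P P / P P P
K K P K K K P K K K P
K P K K K P K K K P K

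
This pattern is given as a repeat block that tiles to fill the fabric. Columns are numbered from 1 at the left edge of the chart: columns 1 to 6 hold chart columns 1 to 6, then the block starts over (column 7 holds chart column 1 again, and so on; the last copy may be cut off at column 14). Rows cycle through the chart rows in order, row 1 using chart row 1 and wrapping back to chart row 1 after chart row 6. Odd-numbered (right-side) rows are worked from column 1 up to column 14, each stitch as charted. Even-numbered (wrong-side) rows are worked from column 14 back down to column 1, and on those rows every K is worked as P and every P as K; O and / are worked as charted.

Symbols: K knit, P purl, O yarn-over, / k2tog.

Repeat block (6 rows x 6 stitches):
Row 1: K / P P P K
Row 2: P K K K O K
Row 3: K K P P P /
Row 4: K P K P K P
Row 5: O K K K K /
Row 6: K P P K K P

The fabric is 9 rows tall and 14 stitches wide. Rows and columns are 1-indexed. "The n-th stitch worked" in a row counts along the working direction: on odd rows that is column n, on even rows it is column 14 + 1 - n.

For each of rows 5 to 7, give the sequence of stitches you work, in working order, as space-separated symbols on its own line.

Row 5: chart row 5, RS - tile across columns 1-14 and work as-is.
Row 6: chart row 6, WS - tiled (columns 1-14): K P P K K P K P P K K P K P; work from column 14 back to 1 with K<->P swapped.
Row 7: chart row 1, RS - tile across columns 1-14 and work as-is.

Rows as worked:
O K K K K / O K K K K / O K
K P K P P K K P K P P K K P
K / P P P K K / P P P K K /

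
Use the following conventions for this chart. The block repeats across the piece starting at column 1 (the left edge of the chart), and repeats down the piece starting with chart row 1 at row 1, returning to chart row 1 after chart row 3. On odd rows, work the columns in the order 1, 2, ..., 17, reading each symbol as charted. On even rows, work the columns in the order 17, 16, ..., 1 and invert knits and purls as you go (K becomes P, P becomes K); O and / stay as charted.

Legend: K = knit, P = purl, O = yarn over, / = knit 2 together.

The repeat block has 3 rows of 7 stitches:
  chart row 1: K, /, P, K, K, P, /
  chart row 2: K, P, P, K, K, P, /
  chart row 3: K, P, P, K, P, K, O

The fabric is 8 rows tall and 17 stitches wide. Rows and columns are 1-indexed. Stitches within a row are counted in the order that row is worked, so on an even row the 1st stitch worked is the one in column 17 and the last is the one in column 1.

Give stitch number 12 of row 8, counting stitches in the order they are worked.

== STITCH ==
K

Derivation:
For row 8: chart row = ((8-1) mod 3) + 1 = 2; this is a WS (even) row.
Chart row 2 tiled across columns 1-17: K P P K K P / K P P K K P / K P P
Wrong side: read the tiled row from column 17 down to 1 and exchange K with P (leave O, /).
Row 8 as worked: K K P / K P P K K P / K P P K K P
Stitch 12 in working order -> K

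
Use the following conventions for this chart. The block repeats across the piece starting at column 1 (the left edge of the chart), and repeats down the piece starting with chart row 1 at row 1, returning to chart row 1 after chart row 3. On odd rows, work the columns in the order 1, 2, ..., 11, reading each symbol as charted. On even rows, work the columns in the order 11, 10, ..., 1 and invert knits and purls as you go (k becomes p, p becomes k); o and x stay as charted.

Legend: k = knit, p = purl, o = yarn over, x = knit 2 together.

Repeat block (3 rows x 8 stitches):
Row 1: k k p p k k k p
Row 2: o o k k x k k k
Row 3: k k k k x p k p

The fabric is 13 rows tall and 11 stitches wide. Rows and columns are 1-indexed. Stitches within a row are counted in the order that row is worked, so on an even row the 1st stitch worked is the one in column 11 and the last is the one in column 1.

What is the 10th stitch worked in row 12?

== STITCH ==
p

Derivation:
Row 12: (12-1) mod 3 = 2, so use chart row 3. Even row -> WS.
Chart row 3 tiled across columns 1-11: k k k k x p k p k k k
WS: work from column 11 back to column 1 (reverse the tiled row), swapping k<->p (o and x unchanged).
Row 12 as worked: p p p k p k x p p p p
The 10th stitch worked is p.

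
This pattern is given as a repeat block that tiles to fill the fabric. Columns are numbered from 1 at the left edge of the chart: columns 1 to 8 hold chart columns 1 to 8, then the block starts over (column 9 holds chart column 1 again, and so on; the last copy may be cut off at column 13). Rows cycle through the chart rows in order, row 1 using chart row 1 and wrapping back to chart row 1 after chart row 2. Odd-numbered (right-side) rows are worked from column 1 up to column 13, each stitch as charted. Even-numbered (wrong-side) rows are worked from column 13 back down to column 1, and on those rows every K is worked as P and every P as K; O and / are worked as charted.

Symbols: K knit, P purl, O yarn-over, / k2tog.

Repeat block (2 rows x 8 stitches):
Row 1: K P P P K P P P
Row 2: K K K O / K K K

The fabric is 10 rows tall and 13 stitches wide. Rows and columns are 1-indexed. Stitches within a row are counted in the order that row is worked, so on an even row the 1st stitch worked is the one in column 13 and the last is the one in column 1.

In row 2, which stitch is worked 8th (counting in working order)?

Row 2 uses chart row ((2-1) mod 2)+1 = 2. Row 2 is even, so WS.
Chart row 2 tiled across columns 1-13: K K K O / K K K K K K O /
WS: work from column 13 back to column 1 (reverse the tiled row), swapping K<->P (O and / unchanged).
Row 2 as worked: / O P P P P P P / O P P P
Stitch 8 in working order -> P

Result:
P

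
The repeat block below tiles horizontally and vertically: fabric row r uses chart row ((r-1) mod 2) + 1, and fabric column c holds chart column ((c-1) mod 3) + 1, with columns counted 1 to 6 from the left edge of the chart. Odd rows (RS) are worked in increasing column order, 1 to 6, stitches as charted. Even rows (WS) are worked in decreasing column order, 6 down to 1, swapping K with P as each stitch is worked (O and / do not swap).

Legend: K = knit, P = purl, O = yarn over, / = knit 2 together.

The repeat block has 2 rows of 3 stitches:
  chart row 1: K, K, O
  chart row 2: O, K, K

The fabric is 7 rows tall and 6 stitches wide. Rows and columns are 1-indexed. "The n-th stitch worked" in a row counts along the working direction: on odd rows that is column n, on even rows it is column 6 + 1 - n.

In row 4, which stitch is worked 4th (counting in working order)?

Stitch:
P

Derivation:
For row 4: chart row = ((4-1) mod 2) + 1 = 2; this is a WS (even) row.
Chart row 2 tiled across columns 1-6: O K K O K K
Wrong side: read the tiled row from column 6 down to 1 and exchange K with P (leave O, /).
Row 4 as worked: P P O P P O
Counting 4 along the worked row gives P.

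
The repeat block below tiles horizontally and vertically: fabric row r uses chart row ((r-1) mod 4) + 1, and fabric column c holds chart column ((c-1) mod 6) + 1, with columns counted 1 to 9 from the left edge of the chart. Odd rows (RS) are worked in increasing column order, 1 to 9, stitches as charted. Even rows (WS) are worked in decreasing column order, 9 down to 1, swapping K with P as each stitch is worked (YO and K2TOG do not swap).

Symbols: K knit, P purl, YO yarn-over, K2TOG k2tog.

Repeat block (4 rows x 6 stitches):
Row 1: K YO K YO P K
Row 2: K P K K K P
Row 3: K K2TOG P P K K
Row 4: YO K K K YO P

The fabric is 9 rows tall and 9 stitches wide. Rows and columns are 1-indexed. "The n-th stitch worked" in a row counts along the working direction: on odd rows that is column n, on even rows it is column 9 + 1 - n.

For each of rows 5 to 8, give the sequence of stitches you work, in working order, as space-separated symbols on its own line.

== ROWS AS WORKED ==
K YO K YO P K K YO K
P K P K P P P K P
K K2TOG P P K K K K2TOG P
P P YO K YO P P P YO

Derivation:
Row 5: chart row 1, RS - tile across columns 1-9 and work as-is.
Row 6: chart row 2, WS - tiled (columns 1-9): K P K K K P K P K; work from column 9 back to 1 with K<->P swapped.
Row 7: chart row 3, RS - tile across columns 1-9 and work as-is.
Row 8: chart row 4, WS - tiled (columns 1-9): YO K K K YO P YO K K; work from column 9 back to 1 with K<->P swapped.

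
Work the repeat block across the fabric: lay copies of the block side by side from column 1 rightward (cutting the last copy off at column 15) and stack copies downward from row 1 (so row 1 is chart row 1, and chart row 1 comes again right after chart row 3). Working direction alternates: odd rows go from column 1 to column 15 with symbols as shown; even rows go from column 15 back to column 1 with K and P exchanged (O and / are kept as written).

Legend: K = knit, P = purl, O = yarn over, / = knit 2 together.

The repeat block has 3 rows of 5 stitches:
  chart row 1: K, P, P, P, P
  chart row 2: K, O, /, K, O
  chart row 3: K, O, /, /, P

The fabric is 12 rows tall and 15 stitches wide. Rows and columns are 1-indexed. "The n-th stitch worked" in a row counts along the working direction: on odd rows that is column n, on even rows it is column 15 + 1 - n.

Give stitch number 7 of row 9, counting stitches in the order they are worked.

== STITCH ==
O

Derivation:
For row 9: chart row = ((9-1) mod 3) + 1 = 3; this is a RS (odd) row.
Chart row 3 tiled across columns 1-15: K O / / P K O / / P K O / / P
Right side: take the tiled row as-is (worked left to right from column 1).
The 7th stitch worked is O.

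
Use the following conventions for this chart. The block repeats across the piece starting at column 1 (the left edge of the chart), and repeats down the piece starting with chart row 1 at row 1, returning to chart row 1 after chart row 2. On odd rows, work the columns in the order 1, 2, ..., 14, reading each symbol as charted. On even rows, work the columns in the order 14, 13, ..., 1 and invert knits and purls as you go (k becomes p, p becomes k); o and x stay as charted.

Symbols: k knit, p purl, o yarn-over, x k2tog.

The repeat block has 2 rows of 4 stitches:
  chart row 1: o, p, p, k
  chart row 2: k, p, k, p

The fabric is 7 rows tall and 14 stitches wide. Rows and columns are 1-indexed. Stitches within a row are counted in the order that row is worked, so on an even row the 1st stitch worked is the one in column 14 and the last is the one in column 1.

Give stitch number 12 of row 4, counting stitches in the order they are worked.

Result:
p

Derivation:
Row 4 uses chart row ((4-1) mod 2)+1 = 2. Row 4 is even, so WS.
Chart row 2 tiled across columns 1-14: k p k p k p k p k p k p k p
WS row: flip the tiled sequence (start at column 14) and apply k<->p; o and x stay.
Row 4 as worked: k p k p k p k p k p k p k p
Stitch 12 in working order -> p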